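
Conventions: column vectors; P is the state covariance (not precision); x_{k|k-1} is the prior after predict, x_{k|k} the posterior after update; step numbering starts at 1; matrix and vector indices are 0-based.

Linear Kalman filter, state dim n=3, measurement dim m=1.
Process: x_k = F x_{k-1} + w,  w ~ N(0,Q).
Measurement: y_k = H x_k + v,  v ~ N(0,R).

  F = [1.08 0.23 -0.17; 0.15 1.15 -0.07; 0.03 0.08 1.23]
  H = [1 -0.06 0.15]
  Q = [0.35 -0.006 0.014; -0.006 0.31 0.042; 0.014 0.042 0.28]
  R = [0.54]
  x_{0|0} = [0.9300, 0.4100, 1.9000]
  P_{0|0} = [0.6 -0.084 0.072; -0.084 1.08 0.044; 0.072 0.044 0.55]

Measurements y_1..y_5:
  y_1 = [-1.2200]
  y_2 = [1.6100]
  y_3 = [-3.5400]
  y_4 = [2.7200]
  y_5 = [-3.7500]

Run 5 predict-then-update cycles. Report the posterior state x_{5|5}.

step 1: x^-=[0.7757, 0.4780, 2.3977]  P^-=[1.0513 0.2596 0.0376; 0.2596 1.7169 0.1679; 0.0376 0.1679 1.1331]  S=[1.6000]  K=[0.6508; 0.1136; 0.1234]  nu=[-2.3267]  x^+=[-0.7385, 0.2137, 2.1105]  P^+=[0.3736 0.1413 -0.0909; 0.1413 1.6963 0.1455; -0.0909 0.1455 1.1087]
step 2: x^-=[-1.1072, -0.0128, 2.5909]  P^-=[0.9997 0.6751 -0.2425; 0.6751 2.5944 0.2992; -0.2425 0.2992 1.9912]  S=[1.4347]  K=[0.6432; 0.3934; 0.0267]  nu=[2.3278]  x^+=[0.3901, 0.9029, 2.6529]  P^+=[0.4061 0.3121 -0.2671; 0.3121 2.3724 0.2842; -0.2671 0.2842 1.9902]
step 3: x^-=[0.1779, 0.9112, 3.3470]  P^-=[1.2376 1.0763 -0.5931; 1.0763 3.5339 0.4569; -0.5931 0.4569 3.3442]  S=[1.5503]  K=[0.6993; 0.6017; -0.0767]  nu=[-4.1653]  x^+=[-2.7348, -1.5950, 3.6665]  P^+=[0.4795 0.4240 -0.5100; 0.4240 2.9727 0.5285; -0.5100 0.5285 3.3351]
step 4: x^-=[-3.9437, -2.5011, 4.3001]  P^-=[1.5196 1.3786 -1.1061; 1.3786 4.3404 0.7018; -1.1061 0.7018 5.4135]  S=[1.6871]  K=[0.7533; 0.7252; -0.1993]  nu=[5.8687]  x^+=[0.4773, 1.7547, 3.1307]  P^+=[0.5621 0.4570 -0.8529; 0.4570 3.4532 0.9455; -0.8529 0.9455 5.3465]
step 5: x^-=[0.3868, 1.8703, 4.0055]  P^-=[1.8091 1.5315 -1.8535; 1.5315 4.9390 1.0997; -1.8535 1.0997 8.5167]  S=[1.7989]  K=[0.8000; 0.7783; -0.3569]  nu=[-4.6254]  x^+=[-3.3137, -1.7297, 5.6562]  P^+=[0.6577 0.4113 -1.3399; 0.4113 3.8492 1.5994; -1.3399 1.5994 8.2876]

x_post = [-3.3137, -1.7297, 5.6562]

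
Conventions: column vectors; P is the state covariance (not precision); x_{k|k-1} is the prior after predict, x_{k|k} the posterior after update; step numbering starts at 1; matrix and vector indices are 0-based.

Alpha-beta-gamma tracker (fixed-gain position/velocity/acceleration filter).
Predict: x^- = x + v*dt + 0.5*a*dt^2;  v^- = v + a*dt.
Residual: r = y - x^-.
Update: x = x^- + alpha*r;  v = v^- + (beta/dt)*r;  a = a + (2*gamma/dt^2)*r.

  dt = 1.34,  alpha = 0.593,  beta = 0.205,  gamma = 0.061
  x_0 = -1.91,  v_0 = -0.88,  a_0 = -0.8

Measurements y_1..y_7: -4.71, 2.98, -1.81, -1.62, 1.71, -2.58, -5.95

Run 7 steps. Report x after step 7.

x_post = -3.7059

step 1: x_pred=-3.8074  r=-0.9026  x^+=-4.3427  v^+=-2.0901  a^+=-0.8613
step 2: x_pred=-7.9167  r=10.8967  x^+=-1.4549  v^+=-1.5772  a^+=-0.1210
step 3: x_pred=-3.6770  r=1.8670  x^+=-2.5699  v^+=-1.4537  a^+=0.0059
step 4: x_pred=-4.5125  r=2.8925  x^+=-2.7973  v^+=-1.0033  a^+=0.2024
step 5: x_pred=-3.9599  r=5.6699  x^+=-0.5977  v^+=0.1354  a^+=0.5877
step 6: x_pred=0.1113  r=-2.6913  x^+=-1.4846  v^+=0.5111  a^+=0.4048
step 7: x_pred=-0.4363  r=-5.5137  x^+=-3.7059  v^+=0.2100  a^+=0.0302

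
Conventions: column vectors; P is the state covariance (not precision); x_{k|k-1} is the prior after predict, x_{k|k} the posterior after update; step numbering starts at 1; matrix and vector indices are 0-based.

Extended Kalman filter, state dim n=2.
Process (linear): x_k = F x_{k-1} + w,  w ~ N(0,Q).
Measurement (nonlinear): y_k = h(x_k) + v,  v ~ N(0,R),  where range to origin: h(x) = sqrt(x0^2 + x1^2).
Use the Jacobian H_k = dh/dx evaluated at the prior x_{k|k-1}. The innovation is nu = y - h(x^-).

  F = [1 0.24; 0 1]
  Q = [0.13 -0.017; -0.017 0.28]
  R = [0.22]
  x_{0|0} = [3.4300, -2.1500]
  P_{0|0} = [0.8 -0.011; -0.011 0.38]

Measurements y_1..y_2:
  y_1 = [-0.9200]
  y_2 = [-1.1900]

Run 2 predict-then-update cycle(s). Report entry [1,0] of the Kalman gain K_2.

K[1,0] = -0.6357

step 1: x^-=[2.9140, -2.1500]  P^-=[0.9466 0.0632; 0.0632 0.6600]  H_jac=[0.8047 -0.5937]  S=[1.0052]  K=[0.7205; -0.3392]  nu=[-4.5413]  x^+=[-0.3578, -0.6095]  P^+=[0.4249 0.3089; 0.3089 0.5443]
step 2: x^-=[-0.5041, -0.6095]  P^-=[0.7345 0.4225; 0.4225 0.8243]  H_jac=[-0.6373 -0.7706]  S=[1.4228]  K=[-0.5578; -0.6357]  nu=[-1.9809]  x^+=[0.6009, 0.6498]  P^+=[0.2917 -0.0820; -0.0820 0.2493]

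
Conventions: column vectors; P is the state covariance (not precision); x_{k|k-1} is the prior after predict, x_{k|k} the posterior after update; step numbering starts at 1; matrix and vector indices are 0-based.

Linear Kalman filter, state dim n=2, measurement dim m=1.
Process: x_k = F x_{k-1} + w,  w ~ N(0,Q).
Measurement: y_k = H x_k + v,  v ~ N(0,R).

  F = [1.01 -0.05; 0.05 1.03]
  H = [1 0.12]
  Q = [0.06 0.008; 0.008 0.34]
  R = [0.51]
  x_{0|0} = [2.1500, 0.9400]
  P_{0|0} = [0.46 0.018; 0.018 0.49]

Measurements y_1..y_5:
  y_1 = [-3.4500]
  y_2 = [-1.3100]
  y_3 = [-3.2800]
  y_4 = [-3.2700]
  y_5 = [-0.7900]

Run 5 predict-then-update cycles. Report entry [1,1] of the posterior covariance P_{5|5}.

step 1: x^-=[2.1245, 1.0757]  P^-=[0.5287 0.0247; 0.0247 0.8628]  S=[1.0570]  K=[0.5029; 0.1213]  nu=[-5.7036]  x^+=[-0.7441, 0.3838]  P^+=[0.2613 -0.0398; -0.0398 0.8473]
step 2: x^-=[-0.7707, 0.3582]  P^-=[0.3327 -0.0638; -0.0638 1.2354]  S=[0.8452]  K=[0.3846; 0.1000]  nu=[-0.5822]  x^+=[-0.9946, 0.2999]  P^+=[0.2077 -0.0963; -0.0963 1.2270]
step 3: x^-=[-1.0196, 0.2592]  P^-=[0.2846 -0.1446; -0.1446 1.6323]  S=[0.7834]  K=[0.3412; 0.0655]  nu=[-2.2915]  x^+=[-1.8014, 0.1092]  P^+=[0.1934 -0.1621; -0.1621 1.6290]
step 4: x^-=[-1.8249, 0.0224]  P^-=[0.2778 -0.2343; -0.2343 2.0520]  S=[0.7611]  K=[0.3280; 0.0156]  nu=[-1.4478]  x^+=[-2.2998, -0.0002]  P^+=[0.1959 -0.2382; -0.2382 2.0518]
step 5: x^-=[-2.3228, -0.1152]  P^-=[0.2890 -0.3350; -0.3350 2.4927]  S=[0.7545]  K=[0.3298; -0.0476]  nu=[1.5466]  x^+=[-1.8128, -0.1888]  P^+=[0.2070 -0.3232; -0.3232 2.4910]

P_post[1,1] = 2.4910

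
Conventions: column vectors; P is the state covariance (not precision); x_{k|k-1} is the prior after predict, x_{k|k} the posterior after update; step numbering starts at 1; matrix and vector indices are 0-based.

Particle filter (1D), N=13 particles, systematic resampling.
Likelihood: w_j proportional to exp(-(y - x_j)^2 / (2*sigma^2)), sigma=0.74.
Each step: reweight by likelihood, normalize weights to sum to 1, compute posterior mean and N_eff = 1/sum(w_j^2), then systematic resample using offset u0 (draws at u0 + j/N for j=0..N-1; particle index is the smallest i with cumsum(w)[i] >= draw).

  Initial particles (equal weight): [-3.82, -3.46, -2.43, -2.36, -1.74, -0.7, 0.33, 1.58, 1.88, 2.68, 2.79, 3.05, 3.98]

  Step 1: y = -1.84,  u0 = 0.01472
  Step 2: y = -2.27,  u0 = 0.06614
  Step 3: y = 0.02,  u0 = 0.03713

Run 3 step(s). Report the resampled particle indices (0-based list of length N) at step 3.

resampled_idx = [2, 6, 9, 9, 9, 10, 10, 10, 11, 11, 12, 12, 12]

step 1: w=[0.0095, 0.0310, 0.2477, 0.2659, 0.3373, 0.1039, 0.0046, 0.0000, 0.0000, 0.0000, 0.0000, 0.0000, 0.0000]  mean=-2.0312  Neff=3.8799  idx=[1, 2, 2, 2, 3, 3, 3, 3, 4, 4, 4, 4, 5]
step 2: w=[0.0264, 0.0941, 0.0941, 0.0941, 0.0957, 0.0957, 0.0957, 0.0957, 0.0746, 0.0746, 0.0746, 0.0746, 0.0102]  mean=-2.2071  Neff=11.5947  idx=[1, 2, 3, 3, 4, 5, 6, 7, 7, 8, 9, 10, 11]
step 3: w=[0.0148, 0.0148, 0.0148, 0.0148, 0.0202, 0.0202, 0.0202, 0.0202, 0.0202, 0.2100, 0.2100, 0.2100, 0.2100]  mean=-1.8433  Neff=5.5768  idx=[2, 6, 9, 9, 9, 10, 10, 10, 11, 11, 12, 12, 12]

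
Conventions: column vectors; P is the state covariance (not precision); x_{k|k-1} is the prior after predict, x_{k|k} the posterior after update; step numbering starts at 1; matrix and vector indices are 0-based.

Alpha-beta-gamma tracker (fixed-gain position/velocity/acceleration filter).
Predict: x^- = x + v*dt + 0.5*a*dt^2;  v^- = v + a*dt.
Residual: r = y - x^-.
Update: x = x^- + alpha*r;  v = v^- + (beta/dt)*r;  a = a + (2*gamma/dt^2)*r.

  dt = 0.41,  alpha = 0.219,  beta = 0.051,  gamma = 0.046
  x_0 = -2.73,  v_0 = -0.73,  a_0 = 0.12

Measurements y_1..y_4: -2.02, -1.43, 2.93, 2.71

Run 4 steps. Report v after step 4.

v_post = 3.4532

step 1: x_pred=-3.0192  r=0.9992  x^+=-2.8004  v^+=-0.5565  a^+=0.6669
step 2: x_pred=-2.9725  r=1.5425  x^+=-2.6347  v^+=-0.0912  a^+=1.5111
step 3: x_pred=-2.5451  r=5.4751  x^+=-1.3460  v^+=1.2094  a^+=4.5075
step 4: x_pred=-0.4713  r=3.1813  x^+=0.2254  v^+=3.4532  a^+=6.2487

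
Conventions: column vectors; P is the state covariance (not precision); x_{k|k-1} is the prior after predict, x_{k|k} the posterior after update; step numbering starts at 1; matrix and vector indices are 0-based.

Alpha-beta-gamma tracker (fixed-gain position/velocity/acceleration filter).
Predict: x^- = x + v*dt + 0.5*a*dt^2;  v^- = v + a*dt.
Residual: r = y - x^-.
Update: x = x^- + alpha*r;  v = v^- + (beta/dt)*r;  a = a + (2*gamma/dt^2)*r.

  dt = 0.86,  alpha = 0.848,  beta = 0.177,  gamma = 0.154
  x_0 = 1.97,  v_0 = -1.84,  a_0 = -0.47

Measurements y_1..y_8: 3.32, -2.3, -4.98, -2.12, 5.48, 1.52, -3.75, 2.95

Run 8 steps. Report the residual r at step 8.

step 1: x_pred=0.2138  r=3.1062  x^+=2.8479  v^+=-1.6049  a^+=0.8236
step 2: x_pred=1.7722  r=-4.0722  x^+=-1.6810  v^+=-1.7348  a^+=-0.8723
step 3: x_pred=-3.4955  r=-1.4845  x^+=-4.7544  v^+=-2.7905  a^+=-1.4905
step 4: x_pred=-7.7053  r=5.5853  x^+=-2.9690  v^+=-2.9227  a^+=0.8355
step 5: x_pred=-5.1736  r=10.6536  x^+=3.8607  v^+=-0.0116  a^+=5.2721
step 6: x_pred=5.8003  r=-4.2803  x^+=2.1706  v^+=3.6414  a^+=3.4896
step 7: x_pred=6.5927  r=-10.3427  x^+=-2.1779  v^+=4.5138  a^+=-0.8176
step 8: x_pred=1.4016  r=1.5484  x^+=2.7146  v^+=4.1294  a^+=-0.1728

resid = 1.5484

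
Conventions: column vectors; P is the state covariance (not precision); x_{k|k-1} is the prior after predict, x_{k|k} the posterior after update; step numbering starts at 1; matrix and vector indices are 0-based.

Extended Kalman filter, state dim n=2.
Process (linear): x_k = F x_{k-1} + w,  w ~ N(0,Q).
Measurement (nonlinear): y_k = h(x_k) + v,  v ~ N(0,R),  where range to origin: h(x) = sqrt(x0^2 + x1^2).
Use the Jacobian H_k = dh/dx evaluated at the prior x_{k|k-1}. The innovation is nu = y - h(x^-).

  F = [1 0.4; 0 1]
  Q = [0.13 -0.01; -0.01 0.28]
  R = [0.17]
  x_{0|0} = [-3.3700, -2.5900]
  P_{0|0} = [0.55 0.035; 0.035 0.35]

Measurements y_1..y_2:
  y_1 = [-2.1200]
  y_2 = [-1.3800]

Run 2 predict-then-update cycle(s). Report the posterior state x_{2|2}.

x_post = [-0.1358, -0.9985]

step 1: x^-=[-4.4060, -2.5900]  P^-=[0.7640 0.1650; 0.1650 0.6300]  H_jac=[-0.8621 -0.5068]  S=[1.0438]  K=[-0.7111; -0.4422]  nu=[-7.2309]  x^+=[0.7361, 0.6072]  P^+=[0.2362 -0.1632; -0.1632 0.4259]
step 2: x^-=[0.9790, 0.6072]  P^-=[0.3038 -0.0028; -0.0028 0.7059]  H_jac=[0.8498 0.5271]  S=[0.5830]  K=[0.4403; 0.6342]  nu=[-2.5320]  x^+=[-0.1358, -0.9985]  P^+=[0.1908 -0.1656; -0.1656 0.4715]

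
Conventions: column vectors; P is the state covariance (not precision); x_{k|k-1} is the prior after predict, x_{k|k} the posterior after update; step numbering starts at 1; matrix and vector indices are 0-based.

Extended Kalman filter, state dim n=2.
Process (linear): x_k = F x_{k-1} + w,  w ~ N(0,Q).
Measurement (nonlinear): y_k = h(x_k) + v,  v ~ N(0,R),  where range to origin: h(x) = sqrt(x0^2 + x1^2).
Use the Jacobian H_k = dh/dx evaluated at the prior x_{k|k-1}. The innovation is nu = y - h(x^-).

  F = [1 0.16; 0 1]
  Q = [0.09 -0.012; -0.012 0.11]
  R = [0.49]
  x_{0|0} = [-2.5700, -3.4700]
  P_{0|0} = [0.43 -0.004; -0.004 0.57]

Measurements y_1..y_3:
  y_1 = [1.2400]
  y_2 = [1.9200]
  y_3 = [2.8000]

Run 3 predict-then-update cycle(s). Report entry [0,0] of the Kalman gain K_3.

step 1: x^-=[-3.1252, -3.4700]  P^-=[0.5333 0.0752; 0.0752 0.6800]  H_jac=[-0.6692 -0.7431]  S=[1.1791]  K=[-0.3501; -0.4712]  nu=[-3.4299]  x^+=[-1.9244, -1.8538]  P^+=[0.3888 -0.1193; -0.1193 0.4182]
step 2: x^-=[-2.2211, -1.8538]  P^-=[0.4513 -0.0644; -0.0644 0.5282]  H_jac=[-0.7677 -0.6408]  S=[0.9095]  K=[-0.3356; -0.3178]  nu=[-0.9730]  x^+=[-1.8945, -1.5446]  P^+=[0.3489 -0.1614; -0.1614 0.4364]
step 3: x^-=[-2.1416, -1.5446]  P^-=[0.3984 -0.1036; -0.1036 0.5464]  H_jac=[-0.8111 -0.5850]  S=[0.8408]  K=[-0.3123; -0.2802]  nu=[0.1595]  x^+=[-2.1914, -1.5893]  P^+=[0.3164 -0.1771; -0.1771 0.4803]

K[0,0] = -0.3123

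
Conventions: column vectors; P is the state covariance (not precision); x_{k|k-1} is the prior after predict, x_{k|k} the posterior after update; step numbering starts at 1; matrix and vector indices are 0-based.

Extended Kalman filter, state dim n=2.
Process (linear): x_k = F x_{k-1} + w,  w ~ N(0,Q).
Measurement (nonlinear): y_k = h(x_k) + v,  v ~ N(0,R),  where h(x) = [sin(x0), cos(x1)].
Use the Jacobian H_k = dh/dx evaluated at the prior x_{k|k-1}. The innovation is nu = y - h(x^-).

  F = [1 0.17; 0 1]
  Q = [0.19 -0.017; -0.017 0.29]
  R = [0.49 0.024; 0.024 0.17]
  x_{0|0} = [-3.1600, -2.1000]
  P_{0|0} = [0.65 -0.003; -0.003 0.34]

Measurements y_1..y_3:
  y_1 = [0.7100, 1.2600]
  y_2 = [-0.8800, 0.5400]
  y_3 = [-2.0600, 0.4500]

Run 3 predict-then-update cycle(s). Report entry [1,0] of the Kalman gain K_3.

K[1,0] = -0.0265

step 1: x^-=[-3.5170, -2.1000]  P^-=[0.8488 0.0378; 0.0378 0.6300]  H_jac=[-0.9304 0.0000; 0.0000 0.8632]  S=[1.2247 -0.0064; -0.0064 0.6394]  K=[-0.6446 0.0446; -0.0243 0.8502]  nu=[0.3433, 1.7648]  x^+=[-3.6596, -0.6078]  P^+=[0.3383 -0.0091; -0.0091 0.1668]
step 2: x^-=[-3.7629, -0.6078]  P^-=[0.5300 0.0022; 0.0022 0.4568]  H_jac=[-0.8131 0.0000; 0.0000 0.5711]  S=[0.8404 0.0230; 0.0230 0.3190]  K=[-0.5139 0.0410; -0.0245 0.8196]  nu=[-1.4621, -0.2809]  x^+=[-3.0230, -0.8021]  P^+=[0.3085 -0.0094; -0.0094 0.2429]
step 3: x^-=[-3.1594, -0.8021]  P^-=[0.5023 0.0149; 0.0149 0.5329]  H_jac=[-0.9998 0.0000; 0.0000 0.7188]  S=[0.9922 0.0133; 0.0133 0.4454]  K=[-0.5067 0.0392; -0.0265 0.8609]  nu=[-2.0778, -0.2452]  x^+=[-2.1161, -0.9581]  P^+=[0.2474 -0.0077; -0.0077 0.2027]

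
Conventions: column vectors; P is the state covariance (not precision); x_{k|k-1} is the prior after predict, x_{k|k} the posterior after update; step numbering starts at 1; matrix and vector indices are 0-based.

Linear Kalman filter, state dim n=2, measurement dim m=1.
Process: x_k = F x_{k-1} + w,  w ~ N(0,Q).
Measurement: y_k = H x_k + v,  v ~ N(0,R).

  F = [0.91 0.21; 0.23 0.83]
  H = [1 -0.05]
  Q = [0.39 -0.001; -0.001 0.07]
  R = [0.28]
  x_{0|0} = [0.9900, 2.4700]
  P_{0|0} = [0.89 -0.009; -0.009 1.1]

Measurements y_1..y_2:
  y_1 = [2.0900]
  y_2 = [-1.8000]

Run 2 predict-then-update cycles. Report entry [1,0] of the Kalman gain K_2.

K[1,0] = 0.2595

step 1: x^-=[1.4196, 2.2778]  P^-=[1.1721 0.3698; 0.3698 0.8714]  S=[1.4173]  K=[0.8139; 0.2302]  nu=[0.7843]  x^+=[2.0580, 2.4583]  P^+=[0.2331 0.1043; 0.1043 0.7964]
step 2: x^-=[2.3890, 2.5137]  P^-=[0.6580 0.2704; 0.2704 0.6707]  S=[0.9127]  K=[0.7062; 0.2595]  nu=[-4.0633]  x^+=[-0.4804, 1.4593]  P^+=[0.2029 0.1031; 0.1031 0.6093]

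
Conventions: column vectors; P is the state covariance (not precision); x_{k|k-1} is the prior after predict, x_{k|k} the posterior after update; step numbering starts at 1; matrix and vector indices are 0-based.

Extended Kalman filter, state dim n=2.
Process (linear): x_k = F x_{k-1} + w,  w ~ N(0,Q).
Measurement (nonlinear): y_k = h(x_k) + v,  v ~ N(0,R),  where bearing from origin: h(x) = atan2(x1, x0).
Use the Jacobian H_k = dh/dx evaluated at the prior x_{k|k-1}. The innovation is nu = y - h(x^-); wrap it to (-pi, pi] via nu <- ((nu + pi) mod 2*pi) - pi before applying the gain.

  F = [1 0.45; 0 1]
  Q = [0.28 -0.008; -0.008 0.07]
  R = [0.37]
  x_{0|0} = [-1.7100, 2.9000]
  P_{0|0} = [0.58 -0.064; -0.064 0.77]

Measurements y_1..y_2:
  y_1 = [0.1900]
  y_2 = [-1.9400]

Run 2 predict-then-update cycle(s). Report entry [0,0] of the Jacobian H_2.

step 1: x^-=[-0.4050, 2.9000]  P^-=[0.9583 0.2745; 0.2745 0.8400]  H_jac=[-0.3382 -0.0472]  S=[0.4903]  K=[-0.6876; -0.2703]  nu=[-1.5196]  x^+=[0.6398, 3.3107]  P^+=[0.7265 0.1834; 0.1834 0.8042]
step 2: x^-=[2.1296, 3.3107]  P^-=[1.3344 0.5373; 0.5373 0.8742]  H_jac=[-0.2136 0.1374]  S=[0.4159]  K=[-0.5080; 0.0129]  nu=[-2.9392]  x^+=[3.6227, 3.2729]  P^+=[1.2271 0.5400; 0.5400 0.8741]

H_jac[0,0] = -0.2136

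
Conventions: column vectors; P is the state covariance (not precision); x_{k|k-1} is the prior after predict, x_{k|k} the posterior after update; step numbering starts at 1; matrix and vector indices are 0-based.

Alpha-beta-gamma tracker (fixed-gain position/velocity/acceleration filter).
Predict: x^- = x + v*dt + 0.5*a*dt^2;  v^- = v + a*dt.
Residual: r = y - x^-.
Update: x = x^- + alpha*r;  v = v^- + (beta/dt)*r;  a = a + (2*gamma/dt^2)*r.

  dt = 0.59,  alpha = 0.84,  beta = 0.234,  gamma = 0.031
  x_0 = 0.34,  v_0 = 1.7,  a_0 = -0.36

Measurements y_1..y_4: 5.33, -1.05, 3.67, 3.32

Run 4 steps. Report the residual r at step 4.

step 1: x_pred=1.2803  r=4.0497  x^+=4.6821  v^+=3.0937  a^+=0.3613
step 2: x_pred=6.5702  r=-7.6202  x^+=0.1692  v^+=0.2846  a^+=-0.9960
step 3: x_pred=0.1638  r=3.5062  x^+=3.1090  v^+=1.0876  a^+=-0.3715
step 4: x_pred=3.6860  r=-0.3660  x^+=3.3786  v^+=0.7233  a^+=-0.4367

resid = -0.3660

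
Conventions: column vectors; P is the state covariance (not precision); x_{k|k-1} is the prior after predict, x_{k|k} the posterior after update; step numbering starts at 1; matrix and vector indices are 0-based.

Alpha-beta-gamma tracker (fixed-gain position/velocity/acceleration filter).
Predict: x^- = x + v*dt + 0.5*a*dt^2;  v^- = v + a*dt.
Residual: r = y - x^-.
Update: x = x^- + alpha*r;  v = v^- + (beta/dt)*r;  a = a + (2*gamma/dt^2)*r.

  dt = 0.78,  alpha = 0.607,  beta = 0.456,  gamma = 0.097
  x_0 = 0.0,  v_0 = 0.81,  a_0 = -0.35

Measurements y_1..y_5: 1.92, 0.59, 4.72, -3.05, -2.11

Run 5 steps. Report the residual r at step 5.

resid = 0.2796

step 1: x_pred=0.5253  r=1.3947  x^+=1.3719  v^+=1.3523  a^+=0.0947
step 2: x_pred=2.4555  r=-1.8655  x^+=1.3232  v^+=0.3356  a^+=-0.5001
step 3: x_pred=1.4328  r=3.2872  x^+=3.4281  v^+=1.8672  a^+=0.5480
step 4: x_pred=5.0513  r=-8.1013  x^+=0.1338  v^+=-2.4414  a^+=-2.0352
step 5: x_pred=-2.3896  r=0.2796  x^+=-2.2199  v^+=-3.8654  a^+=-1.9460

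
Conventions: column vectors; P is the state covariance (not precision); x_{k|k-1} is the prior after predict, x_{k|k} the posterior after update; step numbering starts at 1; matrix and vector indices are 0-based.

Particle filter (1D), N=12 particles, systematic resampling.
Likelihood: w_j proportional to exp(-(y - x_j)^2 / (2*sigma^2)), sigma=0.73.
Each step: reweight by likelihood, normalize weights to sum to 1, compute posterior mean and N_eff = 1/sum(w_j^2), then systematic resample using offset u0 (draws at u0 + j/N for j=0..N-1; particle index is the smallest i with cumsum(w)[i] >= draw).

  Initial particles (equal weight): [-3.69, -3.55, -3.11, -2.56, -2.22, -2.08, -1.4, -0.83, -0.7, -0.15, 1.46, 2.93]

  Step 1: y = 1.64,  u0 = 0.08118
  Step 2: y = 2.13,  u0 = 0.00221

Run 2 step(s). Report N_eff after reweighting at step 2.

step 1: w=[0.0000, 0.0000, 0.0000, 0.0000, 0.0000, 0.0000, 0.0001, 0.0026, 0.0047, 0.0399, 0.7831, 0.1694]  mean=1.6280  Neff=1.5537  idx=[10, 10, 10, 10, 10, 10, 10, 10, 10, 11, 11, 11]
step 2: w=[0.0869, 0.0869, 0.0869, 0.0869, 0.0869, 0.0869, 0.0869, 0.0869, 0.0869, 0.0726, 0.0726, 0.0726]  mean=1.7803  Neff=11.9344  idx=[0, 0, 1, 2, 3, 4, 5, 6, 7, 8, 9, 10]

N_eff = 11.9344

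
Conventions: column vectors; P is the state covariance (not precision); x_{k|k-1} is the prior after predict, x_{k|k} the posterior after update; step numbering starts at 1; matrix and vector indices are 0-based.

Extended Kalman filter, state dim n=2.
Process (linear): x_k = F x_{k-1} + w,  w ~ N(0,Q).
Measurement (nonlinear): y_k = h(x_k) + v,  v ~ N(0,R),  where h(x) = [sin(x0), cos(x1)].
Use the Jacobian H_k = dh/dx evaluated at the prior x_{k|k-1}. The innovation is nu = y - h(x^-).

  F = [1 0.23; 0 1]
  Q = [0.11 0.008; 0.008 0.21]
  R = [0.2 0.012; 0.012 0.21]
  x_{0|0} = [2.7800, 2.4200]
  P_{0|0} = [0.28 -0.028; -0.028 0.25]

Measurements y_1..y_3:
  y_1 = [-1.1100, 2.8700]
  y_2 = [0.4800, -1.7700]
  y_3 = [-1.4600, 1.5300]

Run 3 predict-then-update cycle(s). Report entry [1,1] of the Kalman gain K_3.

K[1,1] = 0.7292

step 1: x^-=[3.3366, 2.4200]  P^-=[0.3903 0.0375; 0.0375 0.4600]  H_jac=[-0.9810 0.0000; 0.0000 -0.6606]  S=[0.5757 0.0363; 0.0363 0.4107]  K=[-0.6651 -0.0015; -0.0173 -0.7383]  nu=[-0.9162, 3.6208]  x^+=[3.9405, -0.2373]  P^+=[0.1356 0.0126; 0.0126 0.2350]
step 2: x^-=[3.8859, -0.2373]  P^-=[0.2638 0.0746; 0.0746 0.4450]  H_jac=[-0.7356 0.0000; 0.0000 0.2351]  S=[0.3427 -0.0009; -0.0009 0.2346]  K=[-0.5660 0.0726; -0.1590 0.4453]  nu=[1.1574, -2.7420]  x^+=[3.0317, -1.6423]  P^+=[0.1527 0.0360; 0.0360 0.3897]
step 3: x^-=[2.6540, -1.6423]  P^-=[0.2999 0.1336; 0.1336 0.5997]  H_jac=[-0.8835 0.0000; 0.0000 0.9974]  S=[0.4340 -0.1057; -0.1057 0.8067]  K=[-0.5889 0.0880; -0.0943 0.7292]  nu=[-1.9285, 1.6014]  x^+=[3.9307, -0.2927]  P^+=[0.1321 0.0114; 0.0114 0.1524]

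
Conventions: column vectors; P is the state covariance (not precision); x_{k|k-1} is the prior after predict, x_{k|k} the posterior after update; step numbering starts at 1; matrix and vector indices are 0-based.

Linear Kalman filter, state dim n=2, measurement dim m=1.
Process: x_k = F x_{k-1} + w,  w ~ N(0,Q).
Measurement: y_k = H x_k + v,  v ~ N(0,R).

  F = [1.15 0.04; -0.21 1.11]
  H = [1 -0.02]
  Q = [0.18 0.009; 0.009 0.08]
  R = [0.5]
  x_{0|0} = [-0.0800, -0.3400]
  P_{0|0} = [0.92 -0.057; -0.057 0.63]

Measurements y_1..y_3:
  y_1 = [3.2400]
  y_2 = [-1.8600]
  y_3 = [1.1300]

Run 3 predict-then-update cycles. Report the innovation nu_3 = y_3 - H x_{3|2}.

innov = [1.0594]

step 1: x^-=[-0.1056, -0.3606]  P^-=[1.3925 -0.2575; -0.2575 0.9234]  S=[1.9031]  K=[0.7344; -0.1450]  nu=[3.3384]  x^+=[2.3460, -0.8447]  P^+=[0.3661 -0.0548; -0.0548 0.8834]
step 2: x^-=[2.6641, -1.4303]  P^-=[0.6605 -0.1097; -0.1097 1.2101]  S=[1.1654]  K=[0.5687; -0.1149]  nu=[-4.5528]  x^+=[0.0752, -0.9071]  P^+=[0.2837 -0.0336; -0.0336 1.1947]
step 3: x^-=[0.0502, -1.0226]  P^-=[0.5540 -0.0490; -0.0490 1.5801]  S=[1.0566]  K=[0.5252; -0.0763]  nu=[1.0594]  x^+=[0.6066, -1.1035]  P^+=[0.2625 -0.0067; -0.0067 1.5740]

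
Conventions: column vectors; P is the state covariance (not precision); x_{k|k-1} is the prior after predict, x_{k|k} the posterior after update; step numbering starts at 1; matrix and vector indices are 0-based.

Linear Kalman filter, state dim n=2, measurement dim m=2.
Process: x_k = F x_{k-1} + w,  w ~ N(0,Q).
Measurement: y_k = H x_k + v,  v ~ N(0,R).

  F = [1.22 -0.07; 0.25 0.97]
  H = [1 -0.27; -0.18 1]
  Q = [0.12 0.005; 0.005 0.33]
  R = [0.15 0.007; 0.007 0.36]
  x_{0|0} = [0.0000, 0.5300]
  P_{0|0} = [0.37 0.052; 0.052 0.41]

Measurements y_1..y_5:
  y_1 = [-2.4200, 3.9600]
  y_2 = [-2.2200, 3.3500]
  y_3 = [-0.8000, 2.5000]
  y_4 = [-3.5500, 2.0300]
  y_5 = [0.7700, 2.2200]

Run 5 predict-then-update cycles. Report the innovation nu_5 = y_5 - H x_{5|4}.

step 1: x^-=[-0.0371, 0.5141]  P^-=[0.6638 0.1506; 0.1506 0.7641]  S=[0.7882 -0.1608; -0.1608 1.0914]  K=[0.8211 0.1496; 0.0693 0.6855]  nu=[-2.2441, 3.4392]  x^+=[-1.3655, 2.7162]  P^+=[0.1475 0.0861; 0.0861 0.2628]
step 2: x^-=[-1.8560, 2.2934]  P^-=[0.3261 0.1326; 0.1326 0.6282]  S=[0.4503 -0.0823; -0.0823 0.9511]  K=[0.6694 0.1356; 0.0344 0.6384]  nu=[0.2552, 0.7225]  x^+=[-1.5872, 2.7635]  P^+=[0.1217 0.0754; 0.0754 0.2437]
step 3: x^-=[-2.1298, 2.2838]  P^-=[0.2895 0.1135; 0.1135 0.6034]  S=[0.4222 -0.0890; -0.0890 0.9320]  K=[0.6399 0.1270; 0.0151 0.6270]  nu=[1.9464, -0.1671]  x^+=[-0.9055, 2.2084]  P^+=[0.1161 0.0711; 0.0711 0.2386]
step 4: x^-=[-1.2594, 1.9158]  P^-=[0.2818 0.1071; 0.1071 0.5963]  S=[0.4174 -0.0924; -0.0924 0.9268]  K=[0.6332 0.1240; 0.0089 0.6234]  nu=[-1.7734, -0.1125]  x^+=[-2.3963, 1.8299]  P^+=[0.1147 0.0697; 0.0697 0.2370]
step 5: x^-=[-3.0515, 1.1760]  P^-=[0.2799 0.1051; 0.1051 0.5940]  S=[0.4165 -0.0935; -0.0935 0.9252]  K=[0.6316 0.1230; 0.0071 0.6223]  nu=[4.1390, 0.4948]  x^+=[-0.3763, 1.5132]  P^+=[0.1143 0.0693; 0.0693 0.2365]

innov = [4.1390, 0.4948]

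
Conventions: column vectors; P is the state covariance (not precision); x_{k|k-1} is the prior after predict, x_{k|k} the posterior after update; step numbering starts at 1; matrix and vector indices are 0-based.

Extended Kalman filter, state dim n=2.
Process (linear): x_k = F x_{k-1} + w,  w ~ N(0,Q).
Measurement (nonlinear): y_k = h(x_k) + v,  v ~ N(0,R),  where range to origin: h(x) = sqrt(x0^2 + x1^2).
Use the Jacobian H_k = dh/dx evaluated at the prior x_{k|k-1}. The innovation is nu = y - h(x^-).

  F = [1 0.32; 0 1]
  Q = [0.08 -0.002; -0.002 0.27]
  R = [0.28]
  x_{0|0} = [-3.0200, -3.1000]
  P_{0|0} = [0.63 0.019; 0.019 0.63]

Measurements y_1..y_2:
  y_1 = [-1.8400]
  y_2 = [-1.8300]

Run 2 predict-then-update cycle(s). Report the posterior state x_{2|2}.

x_post = [0.0427, -1.1732]

step 1: x^-=[-4.0120, -3.1000]  P^-=[0.7867 0.2186; 0.2186 0.9000]  H_jac=[-0.7913 -0.6114]  S=[1.3206]  K=[-0.5726; -0.5477]  nu=[-6.9101]  x^+=[-0.0553, 0.6846]  P^+=[0.3537 -0.1955; -0.1955 0.5039]
step 2: x^-=[0.1638, 0.6846]  P^-=[0.3602 -0.0363; -0.0363 0.7739]  H_jac=[0.2327 0.9726]  S=[1.0150]  K=[0.0478; 0.7332]  nu=[-2.5339]  x^+=[0.0427, -1.1732]  P^+=[0.3578 -0.0719; -0.0719 0.2283]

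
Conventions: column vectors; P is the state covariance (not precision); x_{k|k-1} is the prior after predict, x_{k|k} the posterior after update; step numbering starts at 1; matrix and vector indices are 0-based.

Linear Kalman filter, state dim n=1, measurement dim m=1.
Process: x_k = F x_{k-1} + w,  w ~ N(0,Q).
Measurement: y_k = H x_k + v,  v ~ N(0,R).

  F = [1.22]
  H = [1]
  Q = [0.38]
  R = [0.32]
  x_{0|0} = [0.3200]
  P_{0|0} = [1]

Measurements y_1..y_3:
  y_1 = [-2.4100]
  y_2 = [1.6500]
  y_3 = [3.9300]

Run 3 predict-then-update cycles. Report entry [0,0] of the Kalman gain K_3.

step 1: x^-=[0.3904]  P^-=[1.8684]  S=[2.1884]  K=[0.8538]  nu=[-2.8004]  x^+=[-2.0005]  P^+=[0.2732]
step 2: x^-=[-2.4406]  P^-=[0.7866]  S=[1.1066]  K=[0.7108]  nu=[4.0906]  x^+=[0.4671]  P^+=[0.2275]
step 3: x^-=[0.5699]  P^-=[0.7186]  S=[1.0386]  K=[0.6919]  nu=[3.3601]  x^+=[2.8947]  P^+=[0.2214]

K[0,0] = 0.6919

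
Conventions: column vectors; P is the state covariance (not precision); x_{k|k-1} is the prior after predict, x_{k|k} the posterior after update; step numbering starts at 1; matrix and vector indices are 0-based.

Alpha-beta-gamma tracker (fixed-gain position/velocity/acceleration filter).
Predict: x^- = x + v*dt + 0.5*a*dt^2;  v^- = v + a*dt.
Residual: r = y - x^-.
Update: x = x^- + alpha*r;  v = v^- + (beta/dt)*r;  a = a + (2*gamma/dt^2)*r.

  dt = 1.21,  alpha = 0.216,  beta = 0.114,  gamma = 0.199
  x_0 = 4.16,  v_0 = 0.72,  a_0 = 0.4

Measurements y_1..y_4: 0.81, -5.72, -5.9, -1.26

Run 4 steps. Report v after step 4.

step 1: x_pred=5.3240  r=-4.5140  x^+=4.3490  v^+=0.7787  a^+=-0.8271
step 2: x_pred=4.6858  r=-10.4058  x^+=2.4381  v^+=-1.2024  a^+=-3.6558
step 3: x_pred=-1.6931  r=-4.2069  x^+=-2.6018  v^+=-6.0223  a^+=-4.7994
step 4: x_pred=-13.4021  r=12.1421  x^+=-10.7794  v^+=-10.6856  a^+=-1.4987

v_post = -10.6856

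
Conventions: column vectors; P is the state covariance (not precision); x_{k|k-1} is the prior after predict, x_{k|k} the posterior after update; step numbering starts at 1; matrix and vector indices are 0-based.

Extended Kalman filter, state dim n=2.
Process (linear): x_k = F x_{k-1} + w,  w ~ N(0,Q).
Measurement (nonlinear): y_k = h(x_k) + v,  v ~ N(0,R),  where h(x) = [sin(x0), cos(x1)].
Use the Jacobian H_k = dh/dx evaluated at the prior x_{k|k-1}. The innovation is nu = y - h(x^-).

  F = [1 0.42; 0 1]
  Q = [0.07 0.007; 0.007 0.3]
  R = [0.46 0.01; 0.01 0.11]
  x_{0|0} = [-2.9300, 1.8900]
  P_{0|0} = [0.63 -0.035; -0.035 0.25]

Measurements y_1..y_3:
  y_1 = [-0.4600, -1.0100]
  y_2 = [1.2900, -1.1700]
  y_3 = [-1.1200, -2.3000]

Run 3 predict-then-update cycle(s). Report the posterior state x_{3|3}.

step 1: x^-=[-2.1362, 1.8900]  P^-=[0.7147 0.0770; 0.0770 0.5500]  H_jac=[-0.5358 0.0000; 0.0000 -0.9495]  S=[0.6651 0.0492; 0.0492 0.6058]  K=[-0.5702 -0.0744; 0.0017 -0.8621]  nu=[0.3844, -0.6962]  x^+=[-2.3036, 2.4909]  P^+=[0.4909 0.0146; 0.0146 0.0999]
step 2: x^-=[-1.2574, 2.4909]  P^-=[0.5908 0.0636; 0.0636 0.3999]  H_jac=[0.3083 0.0000; 0.0000 -0.6058]  S=[0.5162 -0.0019; -0.0019 0.2567]  K=[0.3524 -0.1474; 0.0345 -0.9432]  nu=[2.2413, -0.3744]  x^+=[-0.4125, 2.9214]  P^+=[0.5210 0.0210; 0.0210 0.1707]
step 3: x^-=[0.8145, 2.9214]  P^-=[0.6387 0.0996; 0.0996 0.4707]  H_jac=[0.6862 0.0000; 0.0000 -0.2184]  S=[0.7608 -0.0049; -0.0049 0.1325]  K=[0.5752 -0.1429; 0.0849 -0.7730]  nu=[-1.8474, -1.3241]  x^+=[-0.0589, 3.7882]  P^+=[0.3835 0.0456; 0.0456 0.3854]

x_post = [-0.0589, 3.7882]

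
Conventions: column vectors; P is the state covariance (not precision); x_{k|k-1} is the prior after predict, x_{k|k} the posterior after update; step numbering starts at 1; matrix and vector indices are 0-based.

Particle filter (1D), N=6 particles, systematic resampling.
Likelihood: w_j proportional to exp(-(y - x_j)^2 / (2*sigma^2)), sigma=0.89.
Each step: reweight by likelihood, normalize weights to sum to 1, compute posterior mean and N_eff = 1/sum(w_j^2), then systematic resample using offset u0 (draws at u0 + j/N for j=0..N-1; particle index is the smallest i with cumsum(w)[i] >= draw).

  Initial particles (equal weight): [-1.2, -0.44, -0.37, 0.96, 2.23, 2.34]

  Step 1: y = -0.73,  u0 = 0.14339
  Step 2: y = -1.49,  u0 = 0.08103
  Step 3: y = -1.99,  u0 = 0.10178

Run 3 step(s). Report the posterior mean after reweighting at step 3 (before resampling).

post_mean = -0.9002

step 1: w=[0.2988, 0.3258, 0.3165, 0.0566, 0.0014, 0.0009]  mean=-0.5595  Neff=3.3465  idx=[0, 1, 1, 2, 2, 3]
step 2: w=[0.3299, 0.1735, 0.1735, 0.1576, 0.1576, 0.0079]  mean=-0.6577  Neff=4.5704  idx=[0, 0, 1, 2, 3, 4]
step 3: w=[0.3109, 0.3109, 0.1012, 0.1012, 0.0879, 0.0879]  mean=-0.9002  Neff=4.3624  idx=[0, 0, 1, 1, 3, 5]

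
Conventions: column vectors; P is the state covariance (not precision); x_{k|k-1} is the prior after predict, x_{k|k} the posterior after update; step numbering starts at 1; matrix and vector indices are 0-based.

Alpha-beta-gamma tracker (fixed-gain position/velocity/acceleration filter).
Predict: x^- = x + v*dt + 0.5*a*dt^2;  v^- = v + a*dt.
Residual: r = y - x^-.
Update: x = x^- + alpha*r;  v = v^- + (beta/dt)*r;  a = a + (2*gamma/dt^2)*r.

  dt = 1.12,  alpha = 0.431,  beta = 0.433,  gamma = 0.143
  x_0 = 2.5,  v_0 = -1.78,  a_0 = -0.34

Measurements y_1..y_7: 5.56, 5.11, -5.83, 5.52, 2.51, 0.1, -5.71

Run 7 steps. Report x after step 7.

step 1: x_pred=0.2932  r=5.2668  x^+=2.5632  v^+=-0.1246  a^+=0.8608
step 2: x_pred=2.9635  r=2.1465  x^+=3.8887  v^+=1.6694  a^+=1.3502
step 3: x_pred=6.6052  r=-12.4352  x^+=1.2456  v^+=-1.6259  a^+=-1.4850
step 4: x_pred=-1.5068  r=7.0268  x^+=1.5218  v^+=-0.5725  a^+=0.1171
step 5: x_pred=0.9540  r=1.5560  x^+=1.6246  v^+=0.1602  a^+=0.4719
step 6: x_pred=2.1001  r=-2.0001  x^+=1.2380  v^+=-0.0845  a^+=0.0159
step 7: x_pred=1.1533  r=-6.8633  x^+=-1.8048  v^+=-2.7202  a^+=-1.5490

x_post = -1.8048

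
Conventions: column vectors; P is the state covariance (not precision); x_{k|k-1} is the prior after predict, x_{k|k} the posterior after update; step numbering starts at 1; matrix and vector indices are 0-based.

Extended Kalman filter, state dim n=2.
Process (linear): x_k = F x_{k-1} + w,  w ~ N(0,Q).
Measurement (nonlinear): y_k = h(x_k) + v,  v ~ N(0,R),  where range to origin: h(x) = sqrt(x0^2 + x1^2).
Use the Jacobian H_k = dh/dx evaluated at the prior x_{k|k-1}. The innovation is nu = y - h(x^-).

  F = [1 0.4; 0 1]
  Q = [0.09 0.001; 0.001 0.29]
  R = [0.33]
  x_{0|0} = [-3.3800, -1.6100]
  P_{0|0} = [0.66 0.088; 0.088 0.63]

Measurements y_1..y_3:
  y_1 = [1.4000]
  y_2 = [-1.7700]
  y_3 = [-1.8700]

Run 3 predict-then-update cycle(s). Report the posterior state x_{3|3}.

step 1: x^-=[-4.0240, -1.6100]  P^-=[0.9212 0.3410; 0.3410 0.9200]  H_jac=[-0.9284 -0.3715]  S=[1.4862]  K=[-0.6607; -0.4430]  nu=[-2.9341]  x^+=[-2.0854, -0.3103]  P^+=[0.2724 -0.0940; -0.0940 0.6284]
step 2: x^-=[-2.2096, -0.3103]  P^-=[0.3878 0.1584; 0.1584 0.9184]  H_jac=[-0.9903 -0.1391]  S=[0.7717]  K=[-0.5262; -0.3688]  nu=[-4.0012]  x^+=[-0.1041, 1.1652]  P^+=[0.1741 0.0086; 0.0086 0.8134]
step 3: x^-=[0.3619, 1.1652]  P^-=[0.4012 0.3350; 0.3350 1.1034]  H_jac=[0.2966 0.9550]  S=[1.5615]  K=[0.2811; 0.7385]  nu=[-3.0901]  x^+=[-0.5068, -1.1169]  P^+=[0.2778 0.0108; 0.0108 0.2518]

x_post = [-0.5068, -1.1169]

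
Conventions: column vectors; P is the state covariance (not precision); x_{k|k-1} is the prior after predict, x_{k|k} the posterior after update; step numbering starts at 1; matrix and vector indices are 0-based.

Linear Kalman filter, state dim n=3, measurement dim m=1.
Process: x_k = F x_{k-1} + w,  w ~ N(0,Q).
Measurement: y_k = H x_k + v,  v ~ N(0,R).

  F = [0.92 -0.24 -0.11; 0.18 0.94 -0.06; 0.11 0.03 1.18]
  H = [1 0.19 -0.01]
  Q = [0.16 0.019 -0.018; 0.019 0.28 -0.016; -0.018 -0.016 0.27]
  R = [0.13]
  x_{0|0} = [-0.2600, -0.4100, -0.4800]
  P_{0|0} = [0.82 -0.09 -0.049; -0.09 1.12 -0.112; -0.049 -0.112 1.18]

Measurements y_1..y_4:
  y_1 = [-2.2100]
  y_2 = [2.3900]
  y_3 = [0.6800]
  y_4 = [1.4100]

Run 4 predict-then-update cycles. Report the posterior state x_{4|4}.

step 1: x^-=[-0.0880, -0.4034, -0.6073]  P^-=[0.9766 -0.1504 -0.1169; -0.1504 1.2837 -0.1956; -0.1169 -0.1956 1.9027]  S=[1.0990]  K=[0.8636; 0.0869; -0.1575]  nu=[-2.0514]  x^+=[-1.8597, -0.5816, -0.2843]  P^+=[0.1568 -0.2328 0.0326; -0.2328 1.2754 -0.1806; 0.0326 -0.1806 1.8755]
step 2: x^-=[-1.5401, -0.8644, -0.5575]  P^-=[0.4756 -0.4080 -0.1683; -0.4080 1.3596 -0.3283; -0.1683 -0.3283 2.8786]  S=[0.5045]  K=[0.7923; -0.2902; -0.5143]  nu=[4.0887]  x^+=[1.6996, -2.0511, -2.6602]  P^+=[0.1589 -0.2920 0.0373; -0.2920 1.3171 -0.4036; 0.0373 -0.4036 2.7452]
step 3: x^-=[2.3485, -1.4625, -3.0136]  P^-=[0.5036 -0.4405 -0.2124; -0.4405 1.4048 -0.6412; -0.2124 -0.6412 4.0746]  S=[0.5240]  K=[0.8054; -0.3191; -0.7155]  nu=[-1.4207]  x^+=[1.2042, -1.0092, -1.9970]  P^+=[0.1637 -0.3059 0.0896; -0.3059 1.3514 -0.7608; 0.0896 -0.7608 3.8063]
step 4: x^-=[1.5698, -0.6121, -2.2543]  P^-=[0.4992 -0.4239 -0.1914; -0.4239 1.4735 -1.1015; -0.1914 -1.1015 5.5405]  S=[0.5299]  K=[0.7937; -0.2509; -0.8608]  nu=[-0.0660]  x^+=[1.5174, -0.5955, -2.1974]  P^+=[0.1654 -0.3184 0.1706; -0.3184 1.4401 -1.2159; 0.1706 -1.2159 5.1479]

x_post = [1.5174, -0.5955, -2.1974]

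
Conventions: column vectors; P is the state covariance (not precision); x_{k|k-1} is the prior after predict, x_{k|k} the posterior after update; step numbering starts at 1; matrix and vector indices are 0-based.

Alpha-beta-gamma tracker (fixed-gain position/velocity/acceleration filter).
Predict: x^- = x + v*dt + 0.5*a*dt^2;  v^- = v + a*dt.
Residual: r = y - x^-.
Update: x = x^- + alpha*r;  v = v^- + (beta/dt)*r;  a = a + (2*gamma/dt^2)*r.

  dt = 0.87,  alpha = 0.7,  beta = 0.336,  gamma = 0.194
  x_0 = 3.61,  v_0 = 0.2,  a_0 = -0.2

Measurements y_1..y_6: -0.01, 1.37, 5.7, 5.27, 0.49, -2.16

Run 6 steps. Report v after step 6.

v_post = -0.8761

step 1: x_pred=3.7083  r=-3.7183  x^+=1.1055  v^+=-1.4100  a^+=-2.1061
step 2: x_pred=-0.9183  r=2.2883  x^+=0.6835  v^+=-2.3586  a^+=-0.9331
step 3: x_pred=-1.7216  r=7.4216  x^+=3.4735  v^+=-0.3041  a^+=2.8714
step 4: x_pred=4.2957  r=0.9743  x^+=4.9777  v^+=2.5703  a^+=3.3708
step 5: x_pred=8.4896  r=-7.9996  x^+=2.8899  v^+=2.4134  a^+=-0.7299
step 6: x_pred=4.7133  r=-6.8733  x^+=-0.0980  v^+=-0.8761  a^+=-4.2533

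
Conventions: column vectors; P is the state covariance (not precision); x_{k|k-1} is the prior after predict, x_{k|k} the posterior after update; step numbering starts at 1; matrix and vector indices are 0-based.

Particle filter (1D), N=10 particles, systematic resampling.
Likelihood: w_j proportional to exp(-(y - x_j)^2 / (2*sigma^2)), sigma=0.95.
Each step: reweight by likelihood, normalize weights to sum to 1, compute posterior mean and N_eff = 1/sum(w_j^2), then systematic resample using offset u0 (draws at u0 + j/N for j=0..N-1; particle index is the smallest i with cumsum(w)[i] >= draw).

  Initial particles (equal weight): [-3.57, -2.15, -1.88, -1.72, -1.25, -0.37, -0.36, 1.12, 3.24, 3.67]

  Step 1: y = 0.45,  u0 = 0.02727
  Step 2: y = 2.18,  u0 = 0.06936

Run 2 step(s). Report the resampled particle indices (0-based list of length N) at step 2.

step 1: w=[0.0001, 0.0093, 0.0195, 0.0291, 0.0797, 0.2724, 0.2749, 0.3083, 0.0053, 0.0013]  mean=-0.0394  Neff=3.9595  idx=[2, 4, 5, 5, 6, 6, 6, 7, 7, 7]
step 2: w=[0.0001, 0.0008, 0.0156, 0.0156, 0.0160, 0.0160, 0.0160, 0.3066, 0.3066, 0.3066]  mean=1.0003  Neff=3.5296  idx=[6, 7, 7, 7, 8, 8, 8, 9, 9, 9]

resampled_idx = [6, 7, 7, 7, 8, 8, 8, 9, 9, 9]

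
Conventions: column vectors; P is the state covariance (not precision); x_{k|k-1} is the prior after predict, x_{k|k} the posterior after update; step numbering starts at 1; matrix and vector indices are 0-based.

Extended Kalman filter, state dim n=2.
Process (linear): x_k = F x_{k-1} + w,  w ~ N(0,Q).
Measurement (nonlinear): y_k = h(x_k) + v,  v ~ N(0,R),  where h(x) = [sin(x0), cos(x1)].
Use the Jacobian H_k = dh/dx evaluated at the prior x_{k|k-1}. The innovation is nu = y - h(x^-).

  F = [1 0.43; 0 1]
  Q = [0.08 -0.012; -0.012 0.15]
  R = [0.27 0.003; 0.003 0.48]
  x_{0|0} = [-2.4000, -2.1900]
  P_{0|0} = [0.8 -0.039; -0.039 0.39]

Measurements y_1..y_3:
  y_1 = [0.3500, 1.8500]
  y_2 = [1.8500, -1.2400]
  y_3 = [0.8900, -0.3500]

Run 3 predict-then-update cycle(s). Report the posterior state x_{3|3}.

x_post = [-5.3842, -1.9178]

step 1: x^-=[-3.3417, -2.1900]  P^-=[0.9186 0.1167; 0.1167 0.5400]  H_jac=[-0.9800 0.0000; 0.0000 0.8143]  S=[1.1523 -0.0901; -0.0901 0.8381]  K=[-0.7790 0.0296; -0.0587 0.5184]  nu=[0.1512, 2.4304]  x^+=[-3.3875, -0.9390]  P^+=[0.2145 0.0146; 0.0146 0.3053]
step 2: x^-=[-3.7913, -0.9390]  P^-=[0.3635 0.1339; 0.1339 0.4553]  H_jac=[-0.7963 0.0000; 0.0000 0.8070]  S=[0.5005 -0.0830; -0.0830 0.7765]  K=[-0.5653 0.0787; -0.1369 0.4586]  nu=[1.2450, -1.8306]  x^+=[-4.6392, -1.9489]  P^+=[0.1914 0.0447; 0.0447 0.2722]
step 3: x^-=[-5.4772, -1.9489]  P^-=[0.3602 0.1498; 0.1498 0.4222]  H_jac=[0.6924 0.0000; 0.0000 0.9294]  S=[0.4427 0.0994; 0.0994 0.8447]  K=[0.5406 0.1012; 0.1335 0.4489]  nu=[0.1685, 0.0192]  x^+=[-5.3842, -1.9178]  P^+=[0.2113 0.0540; 0.0540 0.2323]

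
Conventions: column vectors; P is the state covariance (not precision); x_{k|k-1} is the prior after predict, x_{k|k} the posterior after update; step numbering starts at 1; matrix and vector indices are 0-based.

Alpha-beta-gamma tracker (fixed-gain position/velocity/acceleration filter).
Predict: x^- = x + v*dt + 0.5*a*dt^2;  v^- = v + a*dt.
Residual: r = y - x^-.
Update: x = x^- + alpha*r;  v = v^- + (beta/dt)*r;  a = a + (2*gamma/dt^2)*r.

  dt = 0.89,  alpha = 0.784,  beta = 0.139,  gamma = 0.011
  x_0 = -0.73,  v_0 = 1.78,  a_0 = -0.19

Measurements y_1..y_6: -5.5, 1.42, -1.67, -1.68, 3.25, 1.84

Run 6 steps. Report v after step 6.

v_post = 0.2225

step 1: x_pred=0.7790  r=-6.2790  x^+=-4.1437  v^+=0.6303  a^+=-0.3644
step 2: x_pred=-3.7271  r=5.1471  x^+=0.3082  v^+=1.1098  a^+=-0.2214
step 3: x_pred=1.2083  r=-2.8783  x^+=-1.0483  v^+=0.4632  a^+=-0.3014
step 4: x_pred=-0.7554  r=-0.9246  x^+=-1.4803  v^+=0.0506  a^+=-0.3271
step 5: x_pred=-1.5648  r=4.8148  x^+=2.2100  v^+=0.5115  a^+=-0.1933
step 6: x_pred=2.5887  r=-0.7487  x^+=2.0017  v^+=0.2225  a^+=-0.2141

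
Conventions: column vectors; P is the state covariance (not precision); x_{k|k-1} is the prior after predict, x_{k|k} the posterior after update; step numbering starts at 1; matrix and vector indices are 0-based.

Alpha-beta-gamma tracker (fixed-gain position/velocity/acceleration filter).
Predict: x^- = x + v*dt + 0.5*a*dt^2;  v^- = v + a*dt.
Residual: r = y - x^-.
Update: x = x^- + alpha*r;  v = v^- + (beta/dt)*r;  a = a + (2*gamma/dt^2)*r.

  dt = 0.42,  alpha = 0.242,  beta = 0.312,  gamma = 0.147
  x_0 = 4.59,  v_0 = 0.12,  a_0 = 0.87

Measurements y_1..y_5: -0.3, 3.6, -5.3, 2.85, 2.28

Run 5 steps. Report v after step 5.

step 1: x_pred=4.7171  r=-5.0171  x^+=3.5030  v^+=-3.2416  a^+=-7.4919
step 2: x_pred=1.4807  r=2.1193  x^+=1.9936  v^+=-4.8139  a^+=-3.9598
step 3: x_pred=-0.3775  r=-4.9225  x^+=-1.5687  v^+=-10.1337  a^+=-12.1639
step 4: x_pred=-6.8978  r=9.7478  x^+=-4.5388  v^+=-8.0014  a^+=4.0823
step 5: x_pred=-7.5393  r=9.8193  x^+=-5.1630  v^+=1.0076  a^+=20.4479

v_post = 1.0076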